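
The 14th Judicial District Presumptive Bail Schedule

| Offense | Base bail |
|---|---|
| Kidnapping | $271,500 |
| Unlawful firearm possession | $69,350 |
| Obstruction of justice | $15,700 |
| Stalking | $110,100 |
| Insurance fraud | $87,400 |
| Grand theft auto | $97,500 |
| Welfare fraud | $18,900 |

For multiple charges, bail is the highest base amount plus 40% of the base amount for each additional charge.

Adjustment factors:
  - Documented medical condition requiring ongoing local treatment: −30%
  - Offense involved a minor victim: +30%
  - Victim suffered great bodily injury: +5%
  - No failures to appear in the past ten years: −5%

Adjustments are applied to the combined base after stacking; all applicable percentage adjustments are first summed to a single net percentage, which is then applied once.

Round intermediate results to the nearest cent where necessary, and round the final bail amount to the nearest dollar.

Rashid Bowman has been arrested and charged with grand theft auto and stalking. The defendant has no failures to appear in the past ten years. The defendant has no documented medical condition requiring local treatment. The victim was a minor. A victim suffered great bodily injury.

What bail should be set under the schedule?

$193,830

Base amounts from the schedule: grand theft auto $97,500; stalking $110,100.
Stacking rule: highest base plus 40% of each additional charge. Highest is stalking at $110,100. Additional: $97,500 × 40% = $39,000. Combined base = $110,100 + $39,000 = $149,100.
Net percentage adjustment: +30% +5% −5% = +30%. $149,100 × 1.3 = $193,830.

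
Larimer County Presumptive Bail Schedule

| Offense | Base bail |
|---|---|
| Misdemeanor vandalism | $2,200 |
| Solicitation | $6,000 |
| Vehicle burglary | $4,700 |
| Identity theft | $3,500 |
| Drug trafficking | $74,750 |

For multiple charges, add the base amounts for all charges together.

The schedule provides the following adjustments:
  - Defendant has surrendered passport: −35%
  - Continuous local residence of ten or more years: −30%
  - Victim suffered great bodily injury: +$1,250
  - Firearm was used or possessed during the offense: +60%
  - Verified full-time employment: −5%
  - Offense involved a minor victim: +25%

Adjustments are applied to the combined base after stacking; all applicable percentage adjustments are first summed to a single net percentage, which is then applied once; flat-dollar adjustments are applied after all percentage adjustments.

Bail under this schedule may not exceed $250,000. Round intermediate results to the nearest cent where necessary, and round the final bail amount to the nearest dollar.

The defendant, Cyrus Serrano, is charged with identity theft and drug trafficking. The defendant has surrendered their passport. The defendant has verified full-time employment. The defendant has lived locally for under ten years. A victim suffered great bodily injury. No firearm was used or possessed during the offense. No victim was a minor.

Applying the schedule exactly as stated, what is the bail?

Base amounts from the schedule: identity theft $3,500; drug trafficking $74,750.
Stacking rule: sum of all bases. $3,500 + $74,750 = $78,250.
Net percentage adjustment: −35% −5% = −40%. $78,250 × 0.6 = $46,950.
Victim suffered great bodily injury (+$1,250 flat): $46,950 + $1,250 = $48,200.
$48,200 is within the $250,000 maximum.

$48,200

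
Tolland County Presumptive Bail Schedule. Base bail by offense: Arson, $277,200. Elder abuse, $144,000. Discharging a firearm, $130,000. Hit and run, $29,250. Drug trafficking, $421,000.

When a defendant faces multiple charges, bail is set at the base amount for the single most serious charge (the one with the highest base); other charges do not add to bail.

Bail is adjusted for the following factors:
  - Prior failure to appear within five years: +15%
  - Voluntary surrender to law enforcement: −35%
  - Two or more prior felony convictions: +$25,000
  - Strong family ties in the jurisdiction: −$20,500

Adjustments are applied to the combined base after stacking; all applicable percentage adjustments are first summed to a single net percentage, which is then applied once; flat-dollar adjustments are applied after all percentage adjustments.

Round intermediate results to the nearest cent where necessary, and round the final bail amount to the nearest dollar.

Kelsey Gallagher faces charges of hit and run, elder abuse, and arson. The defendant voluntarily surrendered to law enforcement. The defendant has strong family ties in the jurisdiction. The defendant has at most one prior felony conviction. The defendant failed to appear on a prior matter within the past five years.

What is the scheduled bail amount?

Base amounts from the schedule: hit and run $29,250; elder abuse $144,000; arson $277,200.
Stacking rule: use the highest base only. Highest is arson at $277,200. Combined base = $277,200.
Net percentage adjustment: +15% −35% = −20%. $277,200 × 0.8 = $221,760.
Strong family ties in the jurisdiction (−$20,500 flat): $221,760 − $20,500 = $201,260.

$201,260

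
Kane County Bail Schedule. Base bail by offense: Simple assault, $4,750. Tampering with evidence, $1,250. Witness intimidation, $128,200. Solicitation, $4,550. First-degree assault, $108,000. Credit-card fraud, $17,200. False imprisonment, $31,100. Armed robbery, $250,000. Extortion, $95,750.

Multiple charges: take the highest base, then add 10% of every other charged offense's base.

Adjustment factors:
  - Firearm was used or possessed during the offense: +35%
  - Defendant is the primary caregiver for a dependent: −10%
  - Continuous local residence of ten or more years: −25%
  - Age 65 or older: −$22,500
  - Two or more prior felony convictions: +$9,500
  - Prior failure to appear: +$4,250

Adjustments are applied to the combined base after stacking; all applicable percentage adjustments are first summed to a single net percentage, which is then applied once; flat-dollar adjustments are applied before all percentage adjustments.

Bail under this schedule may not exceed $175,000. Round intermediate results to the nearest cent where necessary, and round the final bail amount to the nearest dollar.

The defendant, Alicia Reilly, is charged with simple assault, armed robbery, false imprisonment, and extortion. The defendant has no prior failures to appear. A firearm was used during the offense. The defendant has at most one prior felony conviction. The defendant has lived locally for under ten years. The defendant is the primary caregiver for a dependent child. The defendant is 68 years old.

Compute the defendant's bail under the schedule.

Base amounts from the schedule: simple assault $4,750; armed robbery $250,000; false imprisonment $31,100; extortion $95,750.
Stacking rule: highest base plus 10% of each additional charge. Highest is armed robbery at $250,000. Additional: $4,750 × 10% = $475; $31,100 × 10% = $3,110; $95,750 × 10% = $9,575. Combined base = $250,000 + $13,160 = $263,160.
Age 65 or older (−$22,500 flat): $263,160 − $22,500 = $240,660.
Net percentage adjustment: +35% −10% = +25%. $240,660 × 1.25 = $300,825.
Result $300,825 exceeds the maximum of $175,000; bail is capped at $175,000.

$175,000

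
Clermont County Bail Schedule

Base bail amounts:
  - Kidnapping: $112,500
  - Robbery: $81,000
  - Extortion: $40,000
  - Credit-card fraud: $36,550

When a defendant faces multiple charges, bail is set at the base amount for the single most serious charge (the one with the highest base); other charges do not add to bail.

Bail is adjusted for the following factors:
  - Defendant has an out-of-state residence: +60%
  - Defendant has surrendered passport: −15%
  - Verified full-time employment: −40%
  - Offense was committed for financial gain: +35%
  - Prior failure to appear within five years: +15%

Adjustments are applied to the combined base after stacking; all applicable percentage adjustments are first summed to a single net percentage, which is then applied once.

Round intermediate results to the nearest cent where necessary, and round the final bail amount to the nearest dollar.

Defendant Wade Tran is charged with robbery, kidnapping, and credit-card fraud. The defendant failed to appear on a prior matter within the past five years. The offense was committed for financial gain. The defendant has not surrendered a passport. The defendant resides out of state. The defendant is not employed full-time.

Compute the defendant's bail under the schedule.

$236,250

Base amounts from the schedule: robbery $81,000; kidnapping $112,500; credit-card fraud $36,550.
Stacking rule: use the highest base only. Highest is kidnapping at $112,500. Combined base = $112,500.
Net percentage adjustment: +60% +35% +15% = +110%. $112,500 × 2.1 = $236,250.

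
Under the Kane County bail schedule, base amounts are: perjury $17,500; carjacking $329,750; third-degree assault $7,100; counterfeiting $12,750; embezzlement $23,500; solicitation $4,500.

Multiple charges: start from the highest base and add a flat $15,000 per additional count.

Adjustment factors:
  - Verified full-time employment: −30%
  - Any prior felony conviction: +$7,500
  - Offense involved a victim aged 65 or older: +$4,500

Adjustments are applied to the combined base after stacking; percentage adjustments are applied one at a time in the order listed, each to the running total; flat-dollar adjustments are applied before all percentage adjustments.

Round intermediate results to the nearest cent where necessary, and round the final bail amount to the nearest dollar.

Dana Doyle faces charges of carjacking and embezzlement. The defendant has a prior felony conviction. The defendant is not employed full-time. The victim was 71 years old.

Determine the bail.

$356,750

Base amounts from the schedule: carjacking $329,750; embezzlement $23,500.
Stacking rule: highest base plus $15,000 per additional charge. Highest is carjacking at $329,750; 1 additional charge → +$15,000. Combined base = $344,750.
Any prior felony conviction (+$7,500 flat): $344,750 + $7,500 = $352,250.
Offense involved a victim aged 65 or older (+$4,500 flat): $352,250 + $4,500 = $356,750.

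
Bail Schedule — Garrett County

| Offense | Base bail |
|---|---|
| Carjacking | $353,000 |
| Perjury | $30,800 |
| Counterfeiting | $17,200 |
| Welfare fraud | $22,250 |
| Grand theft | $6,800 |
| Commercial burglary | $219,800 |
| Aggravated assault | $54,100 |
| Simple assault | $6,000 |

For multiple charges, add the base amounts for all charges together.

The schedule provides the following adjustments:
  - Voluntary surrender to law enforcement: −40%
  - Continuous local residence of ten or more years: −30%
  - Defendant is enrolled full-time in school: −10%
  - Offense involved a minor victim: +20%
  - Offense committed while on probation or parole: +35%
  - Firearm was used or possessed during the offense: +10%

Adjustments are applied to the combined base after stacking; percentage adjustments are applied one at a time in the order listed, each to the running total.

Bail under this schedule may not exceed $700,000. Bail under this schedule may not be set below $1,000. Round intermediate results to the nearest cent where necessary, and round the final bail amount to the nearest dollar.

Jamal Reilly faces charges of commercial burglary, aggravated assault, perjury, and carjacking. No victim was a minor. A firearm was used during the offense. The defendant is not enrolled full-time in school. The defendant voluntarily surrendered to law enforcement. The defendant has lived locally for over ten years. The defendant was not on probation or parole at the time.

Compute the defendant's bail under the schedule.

Base amounts from the schedule: commercial burglary $219,800; aggravated assault $54,100; perjury $30,800; carjacking $353,000.
Stacking rule: sum of all bases. $219,800 + $54,100 + $30,800 + $353,000 = $657,700.
Voluntary surrender to law enforcement (−40%): $657,700 × 0.6 = $394,620.
Continuous local residence of ten or more years (−30%): $394,620 × 0.7 = $276,234.
Firearm was used or possessed during the offense (+10%): $276,234 × 1.1 = $303,857.40.
$303,857.40 is within the $700,000 maximum.
$303,857.40 is at or above the $1,000 minimum.
Rounded to the nearest dollar: $303,857.

$303,857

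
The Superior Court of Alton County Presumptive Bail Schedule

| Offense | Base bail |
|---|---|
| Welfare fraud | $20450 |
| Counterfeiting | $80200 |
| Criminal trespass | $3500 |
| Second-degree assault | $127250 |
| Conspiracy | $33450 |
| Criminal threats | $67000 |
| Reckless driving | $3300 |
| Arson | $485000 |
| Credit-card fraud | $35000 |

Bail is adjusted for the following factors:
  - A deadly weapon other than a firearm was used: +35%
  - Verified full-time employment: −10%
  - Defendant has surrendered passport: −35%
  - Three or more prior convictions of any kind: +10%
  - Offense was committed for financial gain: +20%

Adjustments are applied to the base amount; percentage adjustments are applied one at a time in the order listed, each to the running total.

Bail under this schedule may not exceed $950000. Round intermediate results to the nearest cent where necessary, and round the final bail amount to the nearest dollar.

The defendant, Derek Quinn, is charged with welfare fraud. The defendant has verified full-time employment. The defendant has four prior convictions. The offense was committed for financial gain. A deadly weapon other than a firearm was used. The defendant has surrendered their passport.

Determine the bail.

Base amounts from the schedule: welfare fraud $20450.
Single charge. Combined base = $20450.
A deadly weapon other than a firearm was used (+35%): $20450 × 1.35 = $27607.50.
Verified full-time employment (−10%): $27607.50 × 0.9 = $24846.75.
Defendant has surrendered passport (−35%): $24846.75 × 0.65 = $16150.39.
Three or more prior convictions of any kind (+10%): $16150.39 × 1.1 = $17765.43.
Offense was committed for financial gain (+20%): $17765.43 × 1.2 = $21318.52.
$21318.52 is within the $950000 maximum.
Rounded to the nearest dollar: $21319.

$21319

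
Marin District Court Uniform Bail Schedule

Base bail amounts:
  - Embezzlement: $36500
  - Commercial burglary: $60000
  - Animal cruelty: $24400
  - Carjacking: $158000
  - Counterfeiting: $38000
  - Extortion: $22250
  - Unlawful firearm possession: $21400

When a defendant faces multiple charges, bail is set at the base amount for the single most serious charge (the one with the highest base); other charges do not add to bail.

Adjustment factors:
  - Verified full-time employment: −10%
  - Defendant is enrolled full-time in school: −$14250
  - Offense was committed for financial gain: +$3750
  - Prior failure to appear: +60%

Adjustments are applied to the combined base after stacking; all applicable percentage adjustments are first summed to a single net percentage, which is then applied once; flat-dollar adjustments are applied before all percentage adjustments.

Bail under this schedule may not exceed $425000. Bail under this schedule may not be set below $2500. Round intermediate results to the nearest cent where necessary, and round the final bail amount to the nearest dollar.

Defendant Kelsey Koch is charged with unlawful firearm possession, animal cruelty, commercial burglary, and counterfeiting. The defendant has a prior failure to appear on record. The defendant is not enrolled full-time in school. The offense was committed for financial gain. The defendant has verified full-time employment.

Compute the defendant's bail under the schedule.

Base amounts from the schedule: unlawful firearm possession $21400; animal cruelty $24400; commercial burglary $60000; counterfeiting $38000.
Stacking rule: use the highest base only. Highest is commercial burglary at $60000. Combined base = $60000.
Offense was committed for financial gain (+$3750 flat): $60000 + $3750 = $63750.
Net percentage adjustment: −10% +60% = +50%. $63750 × 1.5 = $95625.
$95625 is within the $425000 maximum.
$95625 is at or above the $2500 minimum.

$95625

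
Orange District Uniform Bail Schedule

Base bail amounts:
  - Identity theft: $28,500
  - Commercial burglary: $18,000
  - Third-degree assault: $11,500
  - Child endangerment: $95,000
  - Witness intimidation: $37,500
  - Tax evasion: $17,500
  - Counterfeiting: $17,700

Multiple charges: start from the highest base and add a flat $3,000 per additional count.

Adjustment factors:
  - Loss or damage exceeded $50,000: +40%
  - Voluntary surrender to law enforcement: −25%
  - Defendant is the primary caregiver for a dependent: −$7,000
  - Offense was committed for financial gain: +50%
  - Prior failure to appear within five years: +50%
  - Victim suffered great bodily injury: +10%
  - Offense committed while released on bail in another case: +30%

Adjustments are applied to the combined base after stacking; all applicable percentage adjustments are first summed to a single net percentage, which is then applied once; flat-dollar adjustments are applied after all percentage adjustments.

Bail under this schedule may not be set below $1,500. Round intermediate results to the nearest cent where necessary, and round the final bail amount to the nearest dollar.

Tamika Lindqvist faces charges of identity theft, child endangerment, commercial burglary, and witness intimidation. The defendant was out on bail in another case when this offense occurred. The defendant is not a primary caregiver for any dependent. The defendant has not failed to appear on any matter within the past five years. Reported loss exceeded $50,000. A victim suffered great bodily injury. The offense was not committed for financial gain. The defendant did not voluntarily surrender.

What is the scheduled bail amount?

Base amounts from the schedule: identity theft $28,500; child endangerment $95,000; commercial burglary $18,000; witness intimidation $37,500.
Stacking rule: highest base plus $3,000 per additional charge. Highest is child endangerment at $95,000; 3 additional charges → +$9,000. Combined base = $104,000.
Net percentage adjustment: +40% +10% +30% = +80%. $104,000 × 1.8 = $187,200.
$187,200 is at or above the $1,500 minimum.

$187,200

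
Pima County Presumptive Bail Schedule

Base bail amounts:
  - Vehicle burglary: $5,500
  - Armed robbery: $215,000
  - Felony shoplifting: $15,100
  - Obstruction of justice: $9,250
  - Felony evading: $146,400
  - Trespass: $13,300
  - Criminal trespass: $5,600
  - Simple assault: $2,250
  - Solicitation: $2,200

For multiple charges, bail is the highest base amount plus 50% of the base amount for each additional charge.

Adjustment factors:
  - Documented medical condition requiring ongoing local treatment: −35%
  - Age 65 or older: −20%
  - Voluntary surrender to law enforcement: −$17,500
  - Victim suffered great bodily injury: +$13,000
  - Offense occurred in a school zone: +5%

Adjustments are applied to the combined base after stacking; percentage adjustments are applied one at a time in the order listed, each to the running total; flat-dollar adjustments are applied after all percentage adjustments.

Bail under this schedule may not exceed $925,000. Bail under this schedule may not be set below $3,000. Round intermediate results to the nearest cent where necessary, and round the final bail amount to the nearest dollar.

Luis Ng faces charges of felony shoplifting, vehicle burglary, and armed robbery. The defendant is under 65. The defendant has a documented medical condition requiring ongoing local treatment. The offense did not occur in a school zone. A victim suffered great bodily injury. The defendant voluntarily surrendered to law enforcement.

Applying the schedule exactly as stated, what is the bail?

Base amounts from the schedule: felony shoplifting $15,100; vehicle burglary $5,500; armed robbery $215,000.
Stacking rule: highest base plus 50% of each additional charge. Highest is armed robbery at $215,000. Additional: $15,100 × 50% = $7,550; $5,500 × 50% = $2,750. Combined base = $215,000 + $10,300 = $225,300.
Documented medical condition requiring ongoing local treatment (−35%): $225,300 × 0.65 = $146,445.
Voluntary surrender to law enforcement (−$17,500 flat): $146,445 − $17,500 = $128,945.
Victim suffered great bodily injury (+$13,000 flat): $128,945 + $13,000 = $141,945.
$141,945 is within the $925,000 maximum.
$141,945 is at or above the $3,000 minimum.

$141,945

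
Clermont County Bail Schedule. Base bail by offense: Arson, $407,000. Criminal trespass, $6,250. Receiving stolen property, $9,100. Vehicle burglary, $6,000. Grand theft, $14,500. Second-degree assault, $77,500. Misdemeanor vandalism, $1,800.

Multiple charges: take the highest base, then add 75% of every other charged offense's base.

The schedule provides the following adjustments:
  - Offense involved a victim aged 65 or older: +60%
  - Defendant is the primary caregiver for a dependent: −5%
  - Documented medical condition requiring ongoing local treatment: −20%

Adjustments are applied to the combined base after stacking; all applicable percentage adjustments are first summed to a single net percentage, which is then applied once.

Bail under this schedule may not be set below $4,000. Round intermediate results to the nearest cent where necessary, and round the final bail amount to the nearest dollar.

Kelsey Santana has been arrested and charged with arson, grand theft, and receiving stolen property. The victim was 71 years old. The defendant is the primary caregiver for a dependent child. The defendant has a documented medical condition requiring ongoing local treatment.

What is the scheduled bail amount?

$573,345

Base amounts from the schedule: arson $407,000; grand theft $14,500; receiving stolen property $9,100.
Stacking rule: highest base plus 75% of each additional charge. Highest is arson at $407,000. Additional: $14,500 × 75% = $10,875; $9,100 × 75% = $6,825. Combined base = $407,000 + $17,700 = $424,700.
Net percentage adjustment: +60% −5% −20% = +35%. $424,700 × 1.35 = $573,345.
$573,345 is at or above the $4,000 minimum.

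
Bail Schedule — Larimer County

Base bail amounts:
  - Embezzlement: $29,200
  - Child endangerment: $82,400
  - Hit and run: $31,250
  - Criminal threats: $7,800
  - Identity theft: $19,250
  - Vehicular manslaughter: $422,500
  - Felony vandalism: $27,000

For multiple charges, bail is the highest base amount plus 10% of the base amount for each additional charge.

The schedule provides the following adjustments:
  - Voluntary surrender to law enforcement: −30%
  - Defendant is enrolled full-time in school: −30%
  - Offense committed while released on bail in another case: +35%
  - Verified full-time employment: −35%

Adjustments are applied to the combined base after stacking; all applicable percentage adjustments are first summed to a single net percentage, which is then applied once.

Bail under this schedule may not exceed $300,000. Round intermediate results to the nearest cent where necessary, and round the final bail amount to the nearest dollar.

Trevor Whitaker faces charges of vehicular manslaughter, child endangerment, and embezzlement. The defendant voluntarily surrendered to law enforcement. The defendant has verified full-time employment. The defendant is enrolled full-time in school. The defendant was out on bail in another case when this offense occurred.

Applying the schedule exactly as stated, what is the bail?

Base amounts from the schedule: vehicular manslaughter $422,500; child endangerment $82,400; embezzlement $29,200.
Stacking rule: highest base plus 10% of each additional charge. Highest is vehicular manslaughter at $422,500. Additional: $82,400 × 10% = $8,240; $29,200 × 10% = $2,920. Combined base = $422,500 + $11,160 = $433,660.
Net percentage adjustment: −30% −30% +35% −35% = −60%. $433,660 × 0.4 = $173,464.
$173,464 is within the $300,000 maximum.

$173,464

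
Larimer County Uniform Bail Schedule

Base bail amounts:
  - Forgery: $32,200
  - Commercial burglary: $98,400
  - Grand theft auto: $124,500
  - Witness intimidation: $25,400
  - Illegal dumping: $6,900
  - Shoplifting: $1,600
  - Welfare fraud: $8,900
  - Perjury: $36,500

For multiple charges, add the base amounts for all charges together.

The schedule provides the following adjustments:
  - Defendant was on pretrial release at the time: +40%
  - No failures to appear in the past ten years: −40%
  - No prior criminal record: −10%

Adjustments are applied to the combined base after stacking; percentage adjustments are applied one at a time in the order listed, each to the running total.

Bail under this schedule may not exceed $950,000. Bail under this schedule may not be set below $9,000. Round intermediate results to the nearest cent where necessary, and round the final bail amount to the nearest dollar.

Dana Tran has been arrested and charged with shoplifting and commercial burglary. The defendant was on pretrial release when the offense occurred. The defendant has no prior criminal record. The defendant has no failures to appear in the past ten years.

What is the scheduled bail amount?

Base amounts from the schedule: shoplifting $1,600; commercial burglary $98,400.
Stacking rule: sum of all bases. $1,600 + $98,400 = $100,000.
Defendant was on pretrial release at the time (+40%): $100,000 × 1.4 = $140,000.
No failures to appear in the past ten years (−40%): $140,000 × 0.6 = $84,000.
No prior criminal record (−10%): $84,000 × 0.9 = $75,600.
$75,600 is within the $950,000 maximum.
$75,600 is at or above the $9,000 minimum.

$75,600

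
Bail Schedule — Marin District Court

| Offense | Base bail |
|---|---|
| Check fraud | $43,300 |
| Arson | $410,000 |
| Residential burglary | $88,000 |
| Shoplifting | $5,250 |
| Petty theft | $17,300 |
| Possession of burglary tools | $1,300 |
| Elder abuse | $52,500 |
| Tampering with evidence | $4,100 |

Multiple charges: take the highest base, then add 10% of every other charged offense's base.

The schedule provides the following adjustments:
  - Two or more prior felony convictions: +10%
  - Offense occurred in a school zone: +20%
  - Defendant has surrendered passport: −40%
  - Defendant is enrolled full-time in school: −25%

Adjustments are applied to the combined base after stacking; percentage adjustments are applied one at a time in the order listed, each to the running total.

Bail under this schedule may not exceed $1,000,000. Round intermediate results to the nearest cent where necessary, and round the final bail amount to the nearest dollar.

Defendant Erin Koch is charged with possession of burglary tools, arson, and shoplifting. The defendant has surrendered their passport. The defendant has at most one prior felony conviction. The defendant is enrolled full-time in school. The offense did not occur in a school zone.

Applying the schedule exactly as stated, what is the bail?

$184,795

Base amounts from the schedule: possession of burglary tools $1,300; arson $410,000; shoplifting $5,250.
Stacking rule: highest base plus 10% of each additional charge. Highest is arson at $410,000. Additional: $1,300 × 10% = $130; $5,250 × 10% = $525. Combined base = $410,000 + $655 = $410,655.
Defendant has surrendered passport (−40%): $410,655 × 0.6 = $246,393.
Defendant is enrolled full-time in school (−25%): $246,393 × 0.75 = $184,794.75.
$184,794.75 is within the $1,000,000 maximum.
Rounded to the nearest dollar: $184,795.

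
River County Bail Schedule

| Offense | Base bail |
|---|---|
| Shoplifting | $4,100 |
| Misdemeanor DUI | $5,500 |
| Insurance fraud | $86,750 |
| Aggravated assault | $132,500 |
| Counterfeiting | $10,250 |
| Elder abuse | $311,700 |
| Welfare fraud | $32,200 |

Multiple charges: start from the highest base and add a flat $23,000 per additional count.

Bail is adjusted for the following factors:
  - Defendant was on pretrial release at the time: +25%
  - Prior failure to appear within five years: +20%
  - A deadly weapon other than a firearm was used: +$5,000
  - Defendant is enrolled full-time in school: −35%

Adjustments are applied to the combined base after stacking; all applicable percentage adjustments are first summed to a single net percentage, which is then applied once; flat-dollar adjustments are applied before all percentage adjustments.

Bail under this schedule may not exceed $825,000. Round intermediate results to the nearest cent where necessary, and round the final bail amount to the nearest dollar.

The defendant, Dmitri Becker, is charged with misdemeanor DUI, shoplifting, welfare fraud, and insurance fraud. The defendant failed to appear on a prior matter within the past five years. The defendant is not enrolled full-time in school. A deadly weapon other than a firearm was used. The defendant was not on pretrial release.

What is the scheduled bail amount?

$192,900

Base amounts from the schedule: misdemeanor DUI $5,500; shoplifting $4,100; welfare fraud $32,200; insurance fraud $86,750.
Stacking rule: highest base plus $23,000 per additional charge. Highest is insurance fraud at $86,750; 3 additional charges → +$69,000. Combined base = $155,750.
A deadly weapon other than a firearm was used (+$5,000 flat): $155,750 + $5,000 = $160,750.
Prior failure to appear within five years (+20%): $160,750 × 1.2 = $192,900.
$192,900 is within the $825,000 maximum.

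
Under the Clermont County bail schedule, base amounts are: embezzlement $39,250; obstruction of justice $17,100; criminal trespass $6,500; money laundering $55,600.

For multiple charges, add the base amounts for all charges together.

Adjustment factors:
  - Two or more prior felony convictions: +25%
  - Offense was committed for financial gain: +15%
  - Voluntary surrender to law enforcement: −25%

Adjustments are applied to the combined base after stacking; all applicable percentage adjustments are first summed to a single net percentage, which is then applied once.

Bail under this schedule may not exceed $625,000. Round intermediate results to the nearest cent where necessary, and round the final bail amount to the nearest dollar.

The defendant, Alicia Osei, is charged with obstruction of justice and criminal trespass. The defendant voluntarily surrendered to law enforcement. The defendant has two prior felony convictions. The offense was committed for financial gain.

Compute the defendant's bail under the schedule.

$27,140

Base amounts from the schedule: obstruction of justice $17,100; criminal trespass $6,500.
Stacking rule: sum of all bases. $17,100 + $6,500 = $23,600.
Net percentage adjustment: +25% +15% −25% = +15%. $23,600 × 1.15 = $27,140.
$27,140 is within the $625,000 maximum.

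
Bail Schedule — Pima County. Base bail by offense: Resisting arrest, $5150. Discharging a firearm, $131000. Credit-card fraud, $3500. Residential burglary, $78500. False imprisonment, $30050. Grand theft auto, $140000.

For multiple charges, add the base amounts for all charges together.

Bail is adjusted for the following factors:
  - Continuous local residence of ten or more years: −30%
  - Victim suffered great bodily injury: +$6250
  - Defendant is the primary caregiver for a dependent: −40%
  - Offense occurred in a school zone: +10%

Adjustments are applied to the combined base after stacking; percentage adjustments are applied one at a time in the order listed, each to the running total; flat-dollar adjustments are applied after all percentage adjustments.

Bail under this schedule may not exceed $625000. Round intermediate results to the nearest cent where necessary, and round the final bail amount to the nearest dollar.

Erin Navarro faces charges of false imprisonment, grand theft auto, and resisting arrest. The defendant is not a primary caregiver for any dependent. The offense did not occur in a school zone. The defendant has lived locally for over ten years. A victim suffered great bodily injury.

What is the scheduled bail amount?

$128890

Base amounts from the schedule: false imprisonment $30050; grand theft auto $140000; resisting arrest $5150.
Stacking rule: sum of all bases. $30050 + $140000 + $5150 = $175200.
Continuous local residence of ten or more years (−30%): $175200 × 0.7 = $122640.
Victim suffered great bodily injury (+$6250 flat): $122640 + $6250 = $128890.
$128890 is within the $625000 maximum.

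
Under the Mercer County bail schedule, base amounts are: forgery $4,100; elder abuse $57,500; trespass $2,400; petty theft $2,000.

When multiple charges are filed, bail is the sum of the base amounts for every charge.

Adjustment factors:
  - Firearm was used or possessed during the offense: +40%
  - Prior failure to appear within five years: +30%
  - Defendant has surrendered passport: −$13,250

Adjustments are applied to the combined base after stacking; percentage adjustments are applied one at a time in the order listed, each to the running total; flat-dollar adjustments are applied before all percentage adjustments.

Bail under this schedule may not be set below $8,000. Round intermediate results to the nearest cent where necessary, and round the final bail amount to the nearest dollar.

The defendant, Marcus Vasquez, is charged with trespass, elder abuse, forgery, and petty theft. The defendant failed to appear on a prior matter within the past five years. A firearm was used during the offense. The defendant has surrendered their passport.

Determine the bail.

$96,005

Base amounts from the schedule: trespass $2,400; elder abuse $57,500; forgery $4,100; petty theft $2,000.
Stacking rule: sum of all bases. $2,400 + $57,500 + $4,100 + $2,000 = $66,000.
Defendant has surrendered passport (−$13,250 flat): $66,000 − $13,250 = $52,750.
Firearm was used or possessed during the offense (+40%): $52,750 × 1.4 = $73,850.
Prior failure to appear within five years (+30%): $73,850 × 1.3 = $96,005.
$96,005 is at or above the $8,000 minimum.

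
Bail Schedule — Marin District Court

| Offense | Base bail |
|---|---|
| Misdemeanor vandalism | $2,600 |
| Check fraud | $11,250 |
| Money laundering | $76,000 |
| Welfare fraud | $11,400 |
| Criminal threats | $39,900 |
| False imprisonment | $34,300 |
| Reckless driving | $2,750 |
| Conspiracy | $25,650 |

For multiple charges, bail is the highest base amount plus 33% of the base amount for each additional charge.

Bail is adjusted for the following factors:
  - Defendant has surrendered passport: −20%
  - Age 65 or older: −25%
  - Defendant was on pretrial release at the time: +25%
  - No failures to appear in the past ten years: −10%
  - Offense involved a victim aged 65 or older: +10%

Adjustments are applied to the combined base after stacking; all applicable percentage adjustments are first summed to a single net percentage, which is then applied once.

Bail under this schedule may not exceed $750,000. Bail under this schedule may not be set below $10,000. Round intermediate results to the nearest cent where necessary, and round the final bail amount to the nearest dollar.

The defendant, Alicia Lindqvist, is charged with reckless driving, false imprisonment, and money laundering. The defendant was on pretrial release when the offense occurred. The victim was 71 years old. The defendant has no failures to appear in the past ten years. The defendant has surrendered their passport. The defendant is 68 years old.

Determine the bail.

Base amounts from the schedule: reckless driving $2,750; false imprisonment $34,300; money laundering $76,000.
Stacking rule: highest base plus 33% of each additional charge. Highest is money laundering at $76,000. Additional: $2,750 × 33% = $907.50; $34,300 × 33% = $11,319. Combined base = $76,000 + $12,226.50 = $88,226.50.
Net percentage adjustment: −20% −25% +25% −10% +10% = −20%. $88,226.50 × 0.8 = $70,581.20.
$70,581.20 is within the $750,000 maximum.
$70,581.20 is at or above the $10,000 minimum.
Rounded to the nearest dollar: $70,581.

$70,581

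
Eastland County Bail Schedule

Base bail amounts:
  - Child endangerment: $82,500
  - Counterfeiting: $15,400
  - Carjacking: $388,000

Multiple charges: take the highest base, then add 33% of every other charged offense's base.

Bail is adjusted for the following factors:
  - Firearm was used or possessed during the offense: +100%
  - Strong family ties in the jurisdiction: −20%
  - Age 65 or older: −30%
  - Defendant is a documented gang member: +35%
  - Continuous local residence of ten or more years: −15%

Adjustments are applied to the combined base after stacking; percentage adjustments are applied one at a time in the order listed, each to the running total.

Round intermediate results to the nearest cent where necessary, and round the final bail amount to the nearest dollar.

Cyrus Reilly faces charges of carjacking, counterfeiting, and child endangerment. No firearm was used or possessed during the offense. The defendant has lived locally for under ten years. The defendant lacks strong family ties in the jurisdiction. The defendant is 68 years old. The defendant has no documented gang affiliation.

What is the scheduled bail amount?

$294,215

Base amounts from the schedule: carjacking $388,000; counterfeiting $15,400; child endangerment $82,500.
Stacking rule: highest base plus 33% of each additional charge. Highest is carjacking at $388,000. Additional: $15,400 × 33% = $5,082; $82,500 × 33% = $27,225. Combined base = $388,000 + $32,307 = $420,307.
Age 65 or older (−30%): $420,307 × 0.7 = $294,214.90.
Rounded to the nearest dollar: $294,215.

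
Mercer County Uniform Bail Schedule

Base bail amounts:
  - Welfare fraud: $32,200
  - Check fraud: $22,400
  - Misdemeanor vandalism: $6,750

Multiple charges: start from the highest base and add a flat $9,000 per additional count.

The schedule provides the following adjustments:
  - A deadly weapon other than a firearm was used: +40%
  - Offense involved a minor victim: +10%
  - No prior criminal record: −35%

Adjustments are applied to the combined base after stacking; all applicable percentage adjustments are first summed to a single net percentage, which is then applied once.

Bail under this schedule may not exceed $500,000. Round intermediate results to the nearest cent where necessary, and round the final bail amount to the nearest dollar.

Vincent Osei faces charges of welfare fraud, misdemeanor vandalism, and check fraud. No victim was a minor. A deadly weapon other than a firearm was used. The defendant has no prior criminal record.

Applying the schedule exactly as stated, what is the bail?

$52,710

Base amounts from the schedule: welfare fraud $32,200; misdemeanor vandalism $6,750; check fraud $22,400.
Stacking rule: highest base plus $9,000 per additional charge. Highest is welfare fraud at $32,200; 2 additional charges → +$18,000. Combined base = $50,200.
Net percentage adjustment: +40% −35% = +5%. $50,200 × 1.05 = $52,710.
$52,710 is within the $500,000 maximum.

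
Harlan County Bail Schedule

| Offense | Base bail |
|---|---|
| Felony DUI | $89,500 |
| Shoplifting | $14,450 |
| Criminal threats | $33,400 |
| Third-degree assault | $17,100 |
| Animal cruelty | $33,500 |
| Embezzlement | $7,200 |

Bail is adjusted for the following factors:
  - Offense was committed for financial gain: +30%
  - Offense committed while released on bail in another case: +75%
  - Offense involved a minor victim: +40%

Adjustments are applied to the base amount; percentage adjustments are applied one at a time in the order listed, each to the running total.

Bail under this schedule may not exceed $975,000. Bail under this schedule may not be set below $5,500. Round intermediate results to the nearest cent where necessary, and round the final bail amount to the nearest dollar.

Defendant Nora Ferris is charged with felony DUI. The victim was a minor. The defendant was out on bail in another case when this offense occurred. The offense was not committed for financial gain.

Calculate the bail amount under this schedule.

$219,275

Base amounts from the schedule: felony DUI $89,500.
Single charge. Combined base = $89,500.
Offense committed while released on bail in another case (+75%): $89,500 × 1.75 = $156,625.
Offense involved a minor victim (+40%): $156,625 × 1.4 = $219,275.
$219,275 is within the $975,000 maximum.
$219,275 is at or above the $5,500 minimum.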